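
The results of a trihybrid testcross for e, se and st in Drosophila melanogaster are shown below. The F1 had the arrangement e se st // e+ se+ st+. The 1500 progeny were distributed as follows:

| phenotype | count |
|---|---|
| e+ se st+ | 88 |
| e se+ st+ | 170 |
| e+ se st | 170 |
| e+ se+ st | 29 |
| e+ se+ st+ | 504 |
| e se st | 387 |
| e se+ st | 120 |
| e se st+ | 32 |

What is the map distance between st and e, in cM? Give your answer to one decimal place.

The two rarest classes, e se st+ and e+ se+ st, are the double crossovers. Comparing them with the parentals, only the st allele has switched, so st is the middle locus and the order is se – st – e.
Crossovers in the st–e interval produce the single-crossover classes e+ se st and e se+ st+ (170 + 170 = 340) plus the double crossovers (61).
RF(st–e) = (340 + 61) / 1500 = 401/1500 = 0.2673 → 26.7 cM.

26.7 cM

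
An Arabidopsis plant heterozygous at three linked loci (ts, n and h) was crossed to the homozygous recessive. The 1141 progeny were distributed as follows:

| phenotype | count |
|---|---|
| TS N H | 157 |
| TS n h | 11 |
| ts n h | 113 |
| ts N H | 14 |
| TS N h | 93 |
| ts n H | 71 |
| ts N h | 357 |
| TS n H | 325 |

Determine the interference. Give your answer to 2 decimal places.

The two most frequent reciprocal classes, TS n H and ts N h, are the parental types, so the F1 was TS n H / ts N h.
The two rarest classes, TS n h and ts N H, are the double crossovers. Comparing them with the parentals, only the h allele has switched, so h is the middle locus and the order is ts – h – n.
ts–h: (164 + 25)/1141 = 0.1656; h–n: (270 + 25)/1141 = 0.2585.
Expected DCO frequency = 0.1656 × 0.2585 ≈ 0.04281; observed = 25/1141 ≈ 0.02191.
Coefficient of coincidence = 0.02191/0.04281 ≈ 0.51; interference = 1 − 0.51 = 0.49.

0.49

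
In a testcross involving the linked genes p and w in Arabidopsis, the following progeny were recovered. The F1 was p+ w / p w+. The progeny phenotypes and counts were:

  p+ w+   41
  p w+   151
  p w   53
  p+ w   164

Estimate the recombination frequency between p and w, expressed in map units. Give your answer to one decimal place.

23.0 map units

The recombinant classes are p+ w+ and p w: 41 + 53 = 94.
Recombination frequency = 94/409 = 0.2298 ≈ 23.0%, i.e. 23.0 map units.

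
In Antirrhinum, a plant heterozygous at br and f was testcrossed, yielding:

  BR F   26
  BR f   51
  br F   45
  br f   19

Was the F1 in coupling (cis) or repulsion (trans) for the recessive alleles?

trans

The two most frequent classes are BR f (51) and br F (45); these are the parental (non-recombinant) types.
So the F1 carried BR f on one chromosome and br F on the other — the recessive alleles are on opposite chromosomes (trans / repulsion).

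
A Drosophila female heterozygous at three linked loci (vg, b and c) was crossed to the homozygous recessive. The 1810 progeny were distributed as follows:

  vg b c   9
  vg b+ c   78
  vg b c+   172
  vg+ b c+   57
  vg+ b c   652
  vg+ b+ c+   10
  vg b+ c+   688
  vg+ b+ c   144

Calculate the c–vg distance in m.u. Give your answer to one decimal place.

The two most frequent reciprocal classes, vg b+ c+ and vg+ b c, are the parental types, so the F1 was vg b+ c+ / vg+ b c.
The two rarest classes, vg+ b+ c+ and vg b c, are the double crossovers. Comparing them with the parentals, only the vg allele has switched, so vg is the middle locus and the order is b – vg – c.
Crossovers in the vg–c interval produce the single-crossover classes vg b+ c and vg+ b c+ (78 + 57 = 135) plus the double crossovers (19).
RF(vg–c) = (135 + 19) / 1810 = 154/1810 = 0.0851 → 8.5 m.u.

8.5 m.u.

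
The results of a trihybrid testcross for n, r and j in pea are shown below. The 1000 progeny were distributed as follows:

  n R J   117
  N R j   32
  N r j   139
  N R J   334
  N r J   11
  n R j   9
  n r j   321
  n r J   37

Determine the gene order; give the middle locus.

The two most frequent reciprocal classes, n r j and N R J, are the parental types, so the F1 was n r j / N R J.
The two rarest classes, n R j and N r J, are the double crossovers. Comparing them with the parentals, only the r allele has switched, so r is the middle locus and the order is n – r – j.

r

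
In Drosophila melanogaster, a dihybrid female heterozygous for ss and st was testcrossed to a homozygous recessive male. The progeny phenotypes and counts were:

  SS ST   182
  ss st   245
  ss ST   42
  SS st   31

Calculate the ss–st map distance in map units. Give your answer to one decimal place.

The two most frequent classes, SS ST (182) and ss st (245), are the parental types, so the F1 was SS ST / ss st.
The recombinant classes are SS st and ss ST: 31 + 42 = 73.
Recombination frequency = 73/500 = 0.1460 ≈ 14.6%, i.e. 14.6 map units.

14.6 map units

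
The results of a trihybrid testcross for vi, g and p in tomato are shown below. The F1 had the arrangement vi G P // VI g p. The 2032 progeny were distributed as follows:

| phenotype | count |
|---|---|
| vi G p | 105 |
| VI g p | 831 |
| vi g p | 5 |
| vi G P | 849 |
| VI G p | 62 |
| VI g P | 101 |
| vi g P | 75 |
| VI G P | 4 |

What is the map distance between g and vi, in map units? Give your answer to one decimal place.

7.2 map units

The two rarest classes, VI G P and vi g p, are the double crossovers. Comparing them with the parentals, only the vi allele has switched, so vi is the middle locus and the order is g – vi – p.
Crossovers in the g–vi interval produce the single-crossover classes vi g P and VI G p (75 + 62 = 137) plus the double crossovers (9).
RF(g–vi) = (137 + 9) / 2032 = 146/2032 = 0.0719 → 7.2 map units.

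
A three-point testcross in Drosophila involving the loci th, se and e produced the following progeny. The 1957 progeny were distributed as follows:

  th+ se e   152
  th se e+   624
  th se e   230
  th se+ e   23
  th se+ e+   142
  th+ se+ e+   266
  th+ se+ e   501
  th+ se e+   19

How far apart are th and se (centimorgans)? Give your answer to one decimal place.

The two most frequent reciprocal classes, th se e+ and th+ se+ e, are the parental types, so the F1 was th se e+ / th+ se+ e.
The two rarest classes, th+ se e+ and th se+ e, are the double crossovers. Comparing them with the parentals, only the th allele has switched, so th is the middle locus and the order is e – th – se.
Crossovers in the th–se interval produce the single-crossover classes th se+ e+ and th+ se e (142 + 152 = 294) plus the double crossovers (42).
RF(th–se) = (294 + 42) / 1957 = 336/1957 = 0.1717 → 17.2 centimorgans.

17.2 centimorgans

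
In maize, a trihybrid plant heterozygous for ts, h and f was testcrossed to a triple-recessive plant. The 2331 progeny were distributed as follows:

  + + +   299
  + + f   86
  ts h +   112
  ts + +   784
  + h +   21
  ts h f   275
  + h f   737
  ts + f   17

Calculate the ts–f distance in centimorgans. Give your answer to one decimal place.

26.3 centimorgans

The two most frequent reciprocal classes, ts + + and + h f, are the parental types, so the F1 was ts + + / + h f.
The two rarest classes, ts + f and + h +, are the double crossovers. Comparing them with the parentals, only the f allele has switched, so f is the middle locus and the order is h – f – ts.
Crossovers in the f–ts interval produce the single-crossover classes + + + and ts h f (299 + 275 = 574) plus the double crossovers (38).
RF(f–ts) = (574 + 38) / 2331 = 612/2331 = 0.2625 → 26.3 centimorgans.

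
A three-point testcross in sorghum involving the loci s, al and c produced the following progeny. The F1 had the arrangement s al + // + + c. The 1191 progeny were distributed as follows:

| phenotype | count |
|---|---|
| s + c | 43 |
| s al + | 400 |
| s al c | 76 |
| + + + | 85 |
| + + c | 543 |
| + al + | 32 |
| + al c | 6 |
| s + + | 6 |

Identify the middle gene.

al

The two rarest classes, s + + and + al c, are the double crossovers. Comparing them with the parentals, only the al allele has switched, so al is the middle locus and the order is c – al – s.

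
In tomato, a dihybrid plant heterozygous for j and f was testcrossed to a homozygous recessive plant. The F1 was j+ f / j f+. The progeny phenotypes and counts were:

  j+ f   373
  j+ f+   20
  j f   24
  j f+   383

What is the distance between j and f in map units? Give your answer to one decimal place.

The recombinant classes are j+ f+ and j f: 20 + 24 = 44.
Recombination frequency = 44/800 = 0.0550 ≈ 5.5%, i.e. 5.5 map units.

5.5 map units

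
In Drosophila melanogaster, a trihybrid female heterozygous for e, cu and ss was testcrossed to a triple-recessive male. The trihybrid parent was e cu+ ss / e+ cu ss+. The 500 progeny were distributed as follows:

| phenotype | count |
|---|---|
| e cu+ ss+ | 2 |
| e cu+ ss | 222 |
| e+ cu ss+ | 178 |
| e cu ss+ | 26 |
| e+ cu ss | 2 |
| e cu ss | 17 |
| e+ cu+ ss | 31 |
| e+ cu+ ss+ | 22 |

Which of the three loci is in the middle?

The two rarest classes, e cu+ ss+ and e+ cu ss, are the double crossovers. Comparing them with the parentals, only the ss allele has switched, so ss is the middle locus and the order is cu – ss – e.

ss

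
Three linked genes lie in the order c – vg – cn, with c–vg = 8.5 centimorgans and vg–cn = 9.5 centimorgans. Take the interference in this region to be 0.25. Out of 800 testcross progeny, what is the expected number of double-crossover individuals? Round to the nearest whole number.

Map distances give recombination frequencies of 0.085 and 0.095 for the two intervals.
With interference 0.25 (so coincidence = 0.75), expected double-crossover frequency = 0.085 × 0.095 × 0.75 = 0.00606.
Expected number = 0.00606 × 800 = 4.85 ≈ 5.

5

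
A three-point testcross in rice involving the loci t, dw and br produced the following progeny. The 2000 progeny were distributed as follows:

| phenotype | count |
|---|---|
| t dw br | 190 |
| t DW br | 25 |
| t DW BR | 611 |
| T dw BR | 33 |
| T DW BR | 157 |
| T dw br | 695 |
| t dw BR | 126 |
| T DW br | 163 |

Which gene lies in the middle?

The two most frequent reciprocal classes, T dw br and t DW BR, are the parental types, so the F1 was T dw br / t DW BR.
The two rarest classes, T dw BR and t DW br, are the double crossovers. Comparing them with the parentals, only the br allele has switched, so br is the middle locus and the order is dw – br – t.

br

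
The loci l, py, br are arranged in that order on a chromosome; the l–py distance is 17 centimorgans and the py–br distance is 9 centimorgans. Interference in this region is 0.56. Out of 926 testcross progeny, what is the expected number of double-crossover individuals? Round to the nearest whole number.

Map distances give recombination frequencies of 0.170 and 0.090 for the two intervals.
With interference 0.56 (so coincidence = 0.44), expected double-crossover frequency = 0.170 × 0.090 × 0.44 = 0.00673.
Expected number = 0.00673 × 926 = 6.23 ≈ 6.

6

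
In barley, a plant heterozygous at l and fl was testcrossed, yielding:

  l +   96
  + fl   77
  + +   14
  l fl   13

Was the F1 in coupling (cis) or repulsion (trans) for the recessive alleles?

The two most frequent classes are + fl (77) and l + (96); these are the parental (non-recombinant) types.
So the F1 carried + fl on one chromosome and l + on the other — the recessive alleles are on opposite chromosomes (trans / repulsion).

trans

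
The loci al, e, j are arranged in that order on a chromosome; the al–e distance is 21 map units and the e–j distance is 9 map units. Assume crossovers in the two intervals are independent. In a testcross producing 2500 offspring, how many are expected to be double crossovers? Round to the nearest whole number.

Map distances give recombination frequencies of 0.210 and 0.090 for the two intervals.
With no interference, expected double-crossover frequency = 0.210 × 0.090 = 0.01890.
Expected number = 0.01890 × 2500 = 47.25 ≈ 47.

47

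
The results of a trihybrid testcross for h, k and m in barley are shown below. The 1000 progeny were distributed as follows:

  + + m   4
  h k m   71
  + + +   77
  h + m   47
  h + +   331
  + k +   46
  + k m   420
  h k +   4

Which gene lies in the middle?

k

The two most frequent reciprocal classes, + k m and h + +, are the parental types, so the F1 was + k m / h + +.
The two rarest classes, + + m and h k +, are the double crossovers. Comparing them with the parentals, only the k allele has switched, so k is the middle locus and the order is m – k – h.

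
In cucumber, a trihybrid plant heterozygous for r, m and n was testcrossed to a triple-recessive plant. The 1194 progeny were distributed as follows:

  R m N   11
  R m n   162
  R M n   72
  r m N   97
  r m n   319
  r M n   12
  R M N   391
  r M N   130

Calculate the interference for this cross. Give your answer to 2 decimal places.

0.55

The two most frequent reciprocal classes, r m n and R M N, are the parental types, so the F1 was r m n / R M N.
The two rarest classes, r M n and R m N, are the double crossovers. Comparing them with the parentals, only the m allele has switched, so m is the middle locus and the order is r – m – n.
r–m: (292 + 23)/1194 = 0.2638; m–n: (169 + 23)/1194 = 0.1608.
Expected DCO frequency = 0.2638 × 0.1608 ≈ 0.04242; observed = 23/1194 ≈ 0.01926.
Coefficient of coincidence = 0.01926/0.04242 ≈ 0.45; interference = 1 − 0.45 = 0.55.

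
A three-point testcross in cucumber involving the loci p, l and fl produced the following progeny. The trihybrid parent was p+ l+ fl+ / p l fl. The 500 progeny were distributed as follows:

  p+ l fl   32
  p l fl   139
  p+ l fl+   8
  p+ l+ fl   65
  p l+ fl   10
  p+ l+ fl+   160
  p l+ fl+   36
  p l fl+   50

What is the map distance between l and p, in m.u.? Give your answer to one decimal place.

17.2 m.u.

The two rarest classes, p+ l fl+ and p l+ fl, are the double crossovers. Comparing them with the parentals, only the l allele has switched, so l is the middle locus and the order is p – l – fl.
Crossovers in the p–l interval produce the single-crossover classes p l+ fl+ and p+ l fl (36 + 32 = 68) plus the double crossovers (18).
RF(p–l) = (68 + 18) / 500 = 86/500 = 0.1720 → 17.2 m.u.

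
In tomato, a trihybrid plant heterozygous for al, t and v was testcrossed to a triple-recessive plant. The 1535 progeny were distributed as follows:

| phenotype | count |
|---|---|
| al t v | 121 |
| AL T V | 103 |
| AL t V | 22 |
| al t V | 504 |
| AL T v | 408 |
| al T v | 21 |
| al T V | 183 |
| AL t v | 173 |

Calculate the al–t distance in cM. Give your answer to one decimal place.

The two most frequent reciprocal classes, al t V and AL T v, are the parental types, so the F1 was al t V / AL T v.
The two rarest classes, AL t V and al T v, are the double crossovers. Comparing them with the parentals, only the al allele has switched, so al is the middle locus and the order is v – al – t.
Crossovers in the al–t interval produce the single-crossover classes al T V and AL t v (183 + 173 = 356) plus the double crossovers (43).
RF(al–t) = (356 + 43) / 1535 = 399/1535 = 0.2599 → 26.0 cM.

26.0 cM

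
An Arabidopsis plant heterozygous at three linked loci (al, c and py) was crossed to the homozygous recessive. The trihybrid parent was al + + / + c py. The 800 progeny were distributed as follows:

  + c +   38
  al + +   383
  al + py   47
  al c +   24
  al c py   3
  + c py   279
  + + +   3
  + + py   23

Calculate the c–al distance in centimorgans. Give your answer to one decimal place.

6.6 centimorgans

The two rarest classes, + + + and al c py, are the double crossovers. Comparing them with the parentals, only the al allele has switched, so al is the middle locus and the order is c – al – py.
Crossovers in the c–al interval produce the single-crossover classes al c + and + + py (24 + 23 = 47) plus the double crossovers (6).
RF(c–al) = (47 + 6) / 800 = 53/800 = 0.0663 → 6.6 centimorgans.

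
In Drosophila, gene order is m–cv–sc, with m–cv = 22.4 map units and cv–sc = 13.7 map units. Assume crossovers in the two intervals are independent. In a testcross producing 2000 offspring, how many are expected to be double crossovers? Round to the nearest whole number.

Map distances give recombination frequencies of 0.224 and 0.137 for the two intervals.
With no interference, expected double-crossover frequency = 0.224 × 0.137 = 0.03069.
Expected number = 0.03069 × 2000 = 61.38 ≈ 61.

61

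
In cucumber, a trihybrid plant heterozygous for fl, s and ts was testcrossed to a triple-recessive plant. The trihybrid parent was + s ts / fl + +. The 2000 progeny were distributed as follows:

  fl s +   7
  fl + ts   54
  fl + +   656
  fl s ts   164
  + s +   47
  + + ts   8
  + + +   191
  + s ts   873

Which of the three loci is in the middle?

The two rarest classes, + + ts and fl s +, are the double crossovers. Comparing them with the parentals, only the s allele has switched, so s is the middle locus and the order is ts – s – fl.

s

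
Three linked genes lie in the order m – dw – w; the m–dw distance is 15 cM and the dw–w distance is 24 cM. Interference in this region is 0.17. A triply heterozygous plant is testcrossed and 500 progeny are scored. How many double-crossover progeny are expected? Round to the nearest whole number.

15

Map distances give recombination frequencies of 0.150 and 0.240 for the two intervals.
With interference 0.17 (so coincidence = 0.83), expected double-crossover frequency = 0.150 × 0.240 × 0.83 = 0.02988.
Expected number = 0.02988 × 500 = 14.94 ≈ 15.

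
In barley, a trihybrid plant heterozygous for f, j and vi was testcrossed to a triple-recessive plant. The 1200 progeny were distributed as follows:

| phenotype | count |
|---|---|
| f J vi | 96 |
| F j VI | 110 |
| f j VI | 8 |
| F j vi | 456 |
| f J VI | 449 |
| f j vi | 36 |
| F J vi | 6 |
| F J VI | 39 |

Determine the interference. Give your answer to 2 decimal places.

0.14

The two most frequent reciprocal classes, f J VI and F j vi, are the parental types, so the F1 was f J VI / F j vi.
The two rarest classes, f j VI and F J vi, are the double crossovers. Comparing them with the parentals, only the j allele has switched, so j is the middle locus and the order is vi – j – f.
vi–j: (206 + 14)/1200 = 0.1833; j–f: (75 + 14)/1200 = 0.0742.
Expected DCO frequency = 0.1833 × 0.0742 ≈ 0.01360; observed = 14/1200 ≈ 0.01167.
Coefficient of coincidence = 0.01167/0.01360 ≈ 0.86; interference = 1 − 0.86 = 0.14.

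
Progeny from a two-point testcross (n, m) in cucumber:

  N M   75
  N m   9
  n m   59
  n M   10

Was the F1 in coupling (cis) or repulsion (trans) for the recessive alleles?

cis

The two most frequent classes are N M (75) and n m (59); these are the parental (non-recombinant) types.
So the F1 carried N M on one chromosome and n m on the other — the recessive alleles are on the same chromosome (cis / coupling).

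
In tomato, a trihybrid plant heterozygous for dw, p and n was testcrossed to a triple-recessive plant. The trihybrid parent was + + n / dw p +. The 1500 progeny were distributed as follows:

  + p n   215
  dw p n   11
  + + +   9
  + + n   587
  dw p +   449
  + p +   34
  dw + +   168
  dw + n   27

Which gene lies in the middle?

n

The two rarest classes, + + + and dw p n, are the double crossovers. Comparing them with the parentals, only the n allele has switched, so n is the middle locus and the order is p – n – dw.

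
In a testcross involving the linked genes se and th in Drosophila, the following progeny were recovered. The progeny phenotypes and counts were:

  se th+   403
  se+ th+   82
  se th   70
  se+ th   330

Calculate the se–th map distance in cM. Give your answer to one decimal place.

The two most frequent classes, se+ th (330) and se th+ (403), are the parental types, so the F1 was se+ th / se th+.
The recombinant classes are se+ th+ and se th: 82 + 70 = 152.
Recombination frequency = 152/885 = 0.1718 ≈ 17.2%, i.e. 17.2 cM.

17.2 cM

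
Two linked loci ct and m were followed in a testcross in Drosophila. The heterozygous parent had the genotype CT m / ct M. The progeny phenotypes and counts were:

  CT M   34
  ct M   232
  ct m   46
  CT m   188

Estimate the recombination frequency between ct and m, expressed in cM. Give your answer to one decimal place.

The recombinant classes are CT M and ct m: 34 + 46 = 80.
Recombination frequency = 80/500 = 0.1600 ≈ 16.0%, i.e. 16.0 cM.

16.0 cM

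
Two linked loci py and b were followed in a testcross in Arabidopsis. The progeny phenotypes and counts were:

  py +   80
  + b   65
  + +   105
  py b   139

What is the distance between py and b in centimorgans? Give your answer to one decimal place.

37.3 centimorgans

The two most frequent classes, + + (105) and py b (139), are the parental types, so the F1 was + + / py b.
The recombinant classes are + b and py +: 65 + 80 = 145.
Recombination frequency = 145/389 = 0.3728 ≈ 37.3%, i.e. 37.3 centimorgans.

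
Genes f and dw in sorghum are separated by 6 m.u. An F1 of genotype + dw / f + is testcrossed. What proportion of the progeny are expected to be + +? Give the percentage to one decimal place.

3.0%

A map distance of 6 m.u. corresponds to a recombination frequency of 0.060.
The F1 is + dw / f +, so + + is a recombinant gamete class with expected frequency r/2 = 0.060/2 = 0.0300.
That is 0.0300 = 3.0% of the progeny.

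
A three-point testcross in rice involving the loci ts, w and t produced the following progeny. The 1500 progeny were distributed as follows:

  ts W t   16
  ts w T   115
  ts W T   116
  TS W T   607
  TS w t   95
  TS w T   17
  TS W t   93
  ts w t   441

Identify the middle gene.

w

The two most frequent reciprocal classes, ts w t and TS W T, are the parental types, so the F1 was ts w t / TS W T.
The two rarest classes, ts W t and TS w T, are the double crossovers. Comparing them with the parentals, only the w allele has switched, so w is the middle locus and the order is t – w – ts.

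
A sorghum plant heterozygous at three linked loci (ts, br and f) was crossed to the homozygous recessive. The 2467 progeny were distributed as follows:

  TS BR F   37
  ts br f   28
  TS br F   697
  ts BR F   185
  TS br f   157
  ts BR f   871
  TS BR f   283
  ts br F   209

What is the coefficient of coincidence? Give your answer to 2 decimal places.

0.71

The two most frequent reciprocal classes, ts BR f and TS br F, are the parental types, so the F1 was ts BR f / TS br F.
The two rarest classes, ts br f and TS BR F, are the double crossovers. Comparing them with the parentals, only the br allele has switched, so br is the middle locus and the order is ts – br – f.
ts–br: (492 + 65)/2467 = 0.2258; br–f: (342 + 65)/2467 = 0.1650.
Expected DCO frequency = 0.2258 × 0.1650 ≈ 0.03726; observed = 65/2467 ≈ 0.02635.
Coefficient of coincidence = 0.02635/0.03726 ≈ 0.71.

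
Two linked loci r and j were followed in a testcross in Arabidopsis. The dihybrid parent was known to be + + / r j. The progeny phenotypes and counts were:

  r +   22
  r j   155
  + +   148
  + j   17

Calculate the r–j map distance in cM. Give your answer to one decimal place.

11.4 cM

The recombinant classes are + j and r +: 17 + 22 = 39.
Recombination frequency = 39/342 = 0.1140 ≈ 11.4%, i.e. 11.4 cM.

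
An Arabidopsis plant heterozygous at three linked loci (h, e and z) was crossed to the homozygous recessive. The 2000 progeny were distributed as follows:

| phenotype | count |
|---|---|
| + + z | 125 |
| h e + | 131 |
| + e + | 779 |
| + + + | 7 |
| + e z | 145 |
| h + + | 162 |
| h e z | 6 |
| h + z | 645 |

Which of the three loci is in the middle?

The two most frequent reciprocal classes, h + z and + e +, are the parental types, so the F1 was h + z / + e +.
The two rarest classes, h e z and + + +, are the double crossovers. Comparing them with the parentals, only the e allele has switched, so e is the middle locus and the order is h – e – z.

e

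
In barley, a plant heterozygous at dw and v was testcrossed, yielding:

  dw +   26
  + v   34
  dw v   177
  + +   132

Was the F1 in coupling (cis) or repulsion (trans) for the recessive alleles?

cis

The two most frequent classes are + + (132) and dw v (177); these are the parental (non-recombinant) types.
So the F1 carried + + on one chromosome and dw v on the other — the recessive alleles are on the same chromosome (cis / coupling).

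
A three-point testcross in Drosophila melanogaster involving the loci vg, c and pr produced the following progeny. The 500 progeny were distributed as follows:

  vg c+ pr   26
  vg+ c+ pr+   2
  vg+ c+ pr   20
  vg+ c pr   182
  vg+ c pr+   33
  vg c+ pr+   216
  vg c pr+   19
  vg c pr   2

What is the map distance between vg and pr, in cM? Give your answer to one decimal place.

The two most frequent reciprocal classes, vg+ c pr and vg c+ pr+, are the parental types, so the F1 was vg+ c pr / vg c+ pr+.
The two rarest classes, vg c pr and vg+ c+ pr+, are the double crossovers. Comparing them with the parentals, only the vg allele has switched, so vg is the middle locus and the order is pr – vg – c.
Crossovers in the pr–vg interval produce the single-crossover classes vg+ c pr+ and vg c+ pr (33 + 26 = 59) plus the double crossovers (4).
RF(pr–vg) = (59 + 4) / 500 = 63/500 = 0.1260 → 12.6 cM.

12.6 cM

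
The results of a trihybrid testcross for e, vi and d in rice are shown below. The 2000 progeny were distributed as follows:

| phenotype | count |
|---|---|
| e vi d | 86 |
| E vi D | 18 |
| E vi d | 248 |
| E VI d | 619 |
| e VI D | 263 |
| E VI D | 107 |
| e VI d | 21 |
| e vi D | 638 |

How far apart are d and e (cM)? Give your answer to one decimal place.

11.6 cM

The two most frequent reciprocal classes, E VI d and e vi D, are the parental types, so the F1 was E VI d / e vi D.
The two rarest classes, e VI d and E vi D, are the double crossovers. Comparing them with the parentals, only the e allele has switched, so e is the middle locus and the order is vi – e – d.
Crossovers in the e–d interval produce the single-crossover classes E VI D and e vi d (107 + 86 = 193) plus the double crossovers (39).
RF(e–d) = (193 + 39) / 2000 = 232/2000 = 0.1160 → 11.6 cM.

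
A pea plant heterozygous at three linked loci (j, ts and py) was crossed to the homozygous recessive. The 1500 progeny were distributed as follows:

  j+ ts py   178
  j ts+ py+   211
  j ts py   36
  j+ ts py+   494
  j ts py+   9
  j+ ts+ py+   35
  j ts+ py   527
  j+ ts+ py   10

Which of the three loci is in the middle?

The two most frequent reciprocal classes, j+ ts py+ and j ts+ py, are the parental types, so the F1 was j+ ts py+ / j ts+ py.
The two rarest classes, j ts py+ and j+ ts+ py, are the double crossovers. Comparing them with the parentals, only the j allele has switched, so j is the middle locus and the order is ts – j – py.

j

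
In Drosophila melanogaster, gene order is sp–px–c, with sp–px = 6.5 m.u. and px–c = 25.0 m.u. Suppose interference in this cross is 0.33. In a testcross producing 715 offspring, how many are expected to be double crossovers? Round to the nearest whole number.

Map distances give recombination frequencies of 0.065 and 0.250 for the two intervals.
With interference 0.33 (so coincidence = 0.67), expected double-crossover frequency = 0.065 × 0.250 × 0.67 = 0.01089.
Expected number = 0.01089 × 715 = 7.78 ≈ 8.

8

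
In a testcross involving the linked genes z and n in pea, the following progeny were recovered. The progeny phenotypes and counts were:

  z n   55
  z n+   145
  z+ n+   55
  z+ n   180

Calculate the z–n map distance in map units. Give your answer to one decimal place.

25.3 map units

The two most frequent classes, z+ n (180) and z n+ (145), are the parental types, so the F1 was z+ n / z n+.
The recombinant classes are z+ n+ and z n: 55 + 55 = 110.
Recombination frequency = 110/435 = 0.2529 ≈ 25.3%, i.e. 25.3 map units.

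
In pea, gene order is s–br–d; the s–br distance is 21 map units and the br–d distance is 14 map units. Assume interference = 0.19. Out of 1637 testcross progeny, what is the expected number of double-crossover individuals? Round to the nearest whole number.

39

Map distances give recombination frequencies of 0.210 and 0.140 for the two intervals.
With interference 0.19 (so coincidence = 0.81), expected double-crossover frequency = 0.210 × 0.140 × 0.81 = 0.02381.
Expected number = 0.02381 × 1637 = 38.98 ≈ 39.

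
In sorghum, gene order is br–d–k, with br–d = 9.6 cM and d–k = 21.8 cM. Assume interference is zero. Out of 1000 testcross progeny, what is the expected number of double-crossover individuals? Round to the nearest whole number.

Map distances give recombination frequencies of 0.096 and 0.218 for the two intervals.
With no interference, expected double-crossover frequency = 0.096 × 0.218 = 0.02093.
Expected number = 0.02093 × 1000 = 20.93 ≈ 21.

21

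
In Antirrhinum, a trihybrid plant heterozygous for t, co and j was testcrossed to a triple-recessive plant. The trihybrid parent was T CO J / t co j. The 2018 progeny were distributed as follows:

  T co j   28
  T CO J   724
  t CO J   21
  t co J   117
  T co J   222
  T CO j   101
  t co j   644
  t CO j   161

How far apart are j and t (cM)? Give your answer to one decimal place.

13.2 cM

The two rarest classes, t CO J and T co j, are the double crossovers. Comparing them with the parentals, only the t allele has switched, so t is the middle locus and the order is j – t – co.
Crossovers in the j–t interval produce the single-crossover classes T CO j and t co J (101 + 117 = 218) plus the double crossovers (49).
RF(j–t) = (218 + 49) / 2018 = 267/2018 = 0.1323 → 13.2 cM.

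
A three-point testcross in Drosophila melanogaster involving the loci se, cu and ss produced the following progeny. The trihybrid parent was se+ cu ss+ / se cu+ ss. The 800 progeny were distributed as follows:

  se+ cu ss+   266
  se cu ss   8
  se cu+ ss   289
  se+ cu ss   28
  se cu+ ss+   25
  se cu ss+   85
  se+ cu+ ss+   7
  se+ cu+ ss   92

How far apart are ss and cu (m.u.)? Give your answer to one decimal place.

8.5 m.u.

The two rarest classes, se+ cu+ ss+ and se cu ss, are the double crossovers. Comparing them with the parentals, only the cu allele has switched, so cu is the middle locus and the order is se – cu – ss.
Crossovers in the cu–ss interval produce the single-crossover classes se+ cu ss and se cu+ ss+ (28 + 25 = 53) plus the double crossovers (15).
RF(cu–ss) = (53 + 15) / 800 = 68/800 = 0.0850 → 8.5 m.u.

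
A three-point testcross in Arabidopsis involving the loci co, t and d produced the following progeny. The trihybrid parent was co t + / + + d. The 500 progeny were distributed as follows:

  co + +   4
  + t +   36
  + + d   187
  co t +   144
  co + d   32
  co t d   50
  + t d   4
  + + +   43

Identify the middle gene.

t

The two rarest classes, co + + and + t d, are the double crossovers. Comparing them with the parentals, only the t allele has switched, so t is the middle locus and the order is d – t – co.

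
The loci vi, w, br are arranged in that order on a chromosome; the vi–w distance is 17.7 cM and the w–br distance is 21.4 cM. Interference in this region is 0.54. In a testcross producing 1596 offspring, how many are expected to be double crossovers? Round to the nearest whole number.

Map distances give recombination frequencies of 0.177 and 0.214 for the two intervals.
With interference 0.54 (so coincidence = 0.46), expected double-crossover frequency = 0.177 × 0.214 × 0.46 = 0.01742.
Expected number = 0.01742 × 1596 = 27.81 ≈ 28.

28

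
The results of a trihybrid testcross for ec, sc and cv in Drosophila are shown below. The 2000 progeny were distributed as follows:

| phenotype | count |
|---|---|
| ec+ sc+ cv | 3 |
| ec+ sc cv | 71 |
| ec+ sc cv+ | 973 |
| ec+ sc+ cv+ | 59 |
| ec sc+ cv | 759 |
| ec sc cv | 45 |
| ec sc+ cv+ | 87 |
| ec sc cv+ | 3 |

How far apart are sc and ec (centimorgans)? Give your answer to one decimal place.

The two most frequent reciprocal classes, ec+ sc cv+ and ec sc+ cv, are the parental types, so the F1 was ec+ sc cv+ / ec sc+ cv.
The two rarest classes, ec sc cv+ and ec+ sc+ cv, are the double crossovers. Comparing them with the parentals, only the ec allele has switched, so ec is the middle locus and the order is sc – ec – cv.
Crossovers in the sc–ec interval produce the single-crossover classes ec+ sc+ cv+ and ec sc cv (59 + 45 = 104) plus the double crossovers (6).
RF(sc–ec) = (104 + 6) / 2000 = 110/2000 = 0.0550 → 5.5 centimorgans.

5.5 centimorgans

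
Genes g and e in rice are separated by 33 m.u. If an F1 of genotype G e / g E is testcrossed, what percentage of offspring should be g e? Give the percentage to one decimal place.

16.5%

A map distance of 33 m.u. corresponds to a recombination frequency of 0.330.
The F1 is G e / g E, so g e is a recombinant gamete class with expected frequency r/2 = 0.330/2 = 0.1650.
That is 0.1650 = 16.5% of the progeny.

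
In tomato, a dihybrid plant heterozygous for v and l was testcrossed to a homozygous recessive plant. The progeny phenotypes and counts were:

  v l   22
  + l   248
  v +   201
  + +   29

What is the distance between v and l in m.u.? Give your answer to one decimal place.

10.2 m.u.

The two most frequent classes, + l (248) and v + (201), are the parental types, so the F1 was + l / v +.
The recombinant classes are + + and v l: 29 + 22 = 51.
Recombination frequency = 51/500 = 0.1020 ≈ 10.2%, i.e. 10.2 m.u.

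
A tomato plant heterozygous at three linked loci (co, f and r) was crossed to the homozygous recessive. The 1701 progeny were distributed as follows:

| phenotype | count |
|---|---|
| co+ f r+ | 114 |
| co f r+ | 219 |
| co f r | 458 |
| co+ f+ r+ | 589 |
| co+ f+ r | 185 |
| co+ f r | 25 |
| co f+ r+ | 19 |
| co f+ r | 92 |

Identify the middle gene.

co

The two most frequent reciprocal classes, co f r and co+ f+ r+, are the parental types, so the F1 was co f r / co+ f+ r+.
The two rarest classes, co+ f r and co f+ r+, are the double crossovers. Comparing them with the parentals, only the co allele has switched, so co is the middle locus and the order is f – co – r.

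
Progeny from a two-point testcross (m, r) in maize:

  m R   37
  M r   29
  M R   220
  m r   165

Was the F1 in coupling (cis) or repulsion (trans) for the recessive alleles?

The two most frequent classes are M R (220) and m r (165); these are the parental (non-recombinant) types.
So the F1 carried M R on one chromosome and m r on the other — the recessive alleles are on the same chromosome (cis / coupling).

cis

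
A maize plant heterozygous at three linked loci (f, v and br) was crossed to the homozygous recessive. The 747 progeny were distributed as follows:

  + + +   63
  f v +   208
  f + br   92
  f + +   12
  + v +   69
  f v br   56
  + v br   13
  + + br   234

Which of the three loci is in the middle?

The two most frequent reciprocal classes, + + br and f v +, are the parental types, so the F1 was + + br / f v +.
The two rarest classes, + v br and f + +, are the double crossovers. Comparing them with the parentals, only the v allele has switched, so v is the middle locus and the order is br – v – f.

v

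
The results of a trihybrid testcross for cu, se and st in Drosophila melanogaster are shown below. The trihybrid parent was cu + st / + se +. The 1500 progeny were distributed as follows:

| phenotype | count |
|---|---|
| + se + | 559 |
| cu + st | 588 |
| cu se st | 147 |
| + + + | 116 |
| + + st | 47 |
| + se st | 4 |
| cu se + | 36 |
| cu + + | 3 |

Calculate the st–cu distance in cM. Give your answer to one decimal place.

6.0 cM

The two rarest classes, cu + + and + se st, are the double crossovers. Comparing them with the parentals, only the st allele has switched, so st is the middle locus and the order is cu – st – se.
Crossovers in the cu–st interval produce the single-crossover classes + + st and cu se + (47 + 36 = 83) plus the double crossovers (7).
RF(cu–st) = (83 + 7) / 1500 = 90/1500 = 0.0600 → 6.0 cM.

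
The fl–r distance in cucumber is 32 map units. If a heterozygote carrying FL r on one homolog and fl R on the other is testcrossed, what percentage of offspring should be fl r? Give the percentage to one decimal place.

16.0%

A map distance of 32 map units corresponds to a recombination frequency of 0.320.
The F1 is FL r / fl R, so fl r is a recombinant gamete class with expected frequency r/2 = 0.320/2 = 0.1600.
That is 0.1600 = 16.0% of the progeny.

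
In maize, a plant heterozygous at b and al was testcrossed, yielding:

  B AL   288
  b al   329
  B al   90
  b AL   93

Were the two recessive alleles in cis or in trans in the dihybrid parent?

cis

The two most frequent classes are B AL (288) and b al (329); these are the parental (non-recombinant) types.
So the F1 carried B AL on one chromosome and b al on the other — the recessive alleles are on the same chromosome (cis / coupling).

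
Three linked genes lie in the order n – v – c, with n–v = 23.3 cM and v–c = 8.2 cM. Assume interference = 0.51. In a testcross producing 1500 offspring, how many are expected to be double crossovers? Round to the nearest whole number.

Map distances give recombination frequencies of 0.233 and 0.082 for the two intervals.
With interference 0.51 (so coincidence = 0.49), expected double-crossover frequency = 0.233 × 0.082 × 0.49 = 0.00936.
Expected number = 0.00936 × 1500 = 14.04 ≈ 14.

14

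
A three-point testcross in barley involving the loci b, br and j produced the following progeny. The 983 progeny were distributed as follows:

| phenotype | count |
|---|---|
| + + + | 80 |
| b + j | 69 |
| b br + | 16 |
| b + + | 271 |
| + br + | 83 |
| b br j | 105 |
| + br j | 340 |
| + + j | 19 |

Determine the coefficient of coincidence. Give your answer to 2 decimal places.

The two most frequent reciprocal classes, b + + and + br j, are the parental types, so the F1 was b + + / + br j.
The two rarest classes, b br + and + + j, are the double crossovers. Comparing them with the parentals, only the br allele has switched, so br is the middle locus and the order is b – br – j.
b–br: (185 + 35)/983 = 0.2238; br–j: (152 + 35)/983 = 0.1902.
Expected DCO frequency = 0.2238 × 0.1902 ≈ 0.04257; observed = 35/983 ≈ 0.03561.
Coefficient of coincidence = 0.03561/0.04257 ≈ 0.84.

0.84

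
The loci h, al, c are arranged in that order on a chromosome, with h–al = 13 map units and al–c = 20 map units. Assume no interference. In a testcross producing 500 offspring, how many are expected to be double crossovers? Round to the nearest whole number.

Map distances give recombination frequencies of 0.130 and 0.200 for the two intervals.
With no interference, expected double-crossover frequency = 0.130 × 0.200 = 0.02600.
Expected number = 0.02600 × 500 = 13.00 ≈ 13.

13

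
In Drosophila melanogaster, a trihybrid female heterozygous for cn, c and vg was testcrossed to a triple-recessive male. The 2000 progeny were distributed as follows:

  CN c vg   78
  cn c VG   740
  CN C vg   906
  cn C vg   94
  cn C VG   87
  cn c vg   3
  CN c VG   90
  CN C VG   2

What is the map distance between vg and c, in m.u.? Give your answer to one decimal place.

The two most frequent reciprocal classes, cn c VG and CN C vg, are the parental types, so the F1 was cn c VG / CN C vg.
The two rarest classes, cn c vg and CN C VG, are the double crossovers. Comparing them with the parentals, only the vg allele has switched, so vg is the middle locus and the order is c – vg – cn.
Crossovers in the c–vg interval produce the single-crossover classes cn C VG and CN c vg (87 + 78 = 165) plus the double crossovers (5).
RF(c–vg) = (165 + 5) / 2000 = 170/2000 = 0.0850 → 8.5 m.u.

8.5 m.u.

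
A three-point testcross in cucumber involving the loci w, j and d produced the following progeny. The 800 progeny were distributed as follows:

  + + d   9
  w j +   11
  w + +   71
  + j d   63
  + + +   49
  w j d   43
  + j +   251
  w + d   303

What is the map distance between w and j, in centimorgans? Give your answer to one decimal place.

The two most frequent reciprocal classes, + j + and w + d, are the parental types, so the F1 was + j + / w + d.
The two rarest classes, w j + and + + d, are the double crossovers. Comparing them with the parentals, only the w allele has switched, so w is the middle locus and the order is d – w – j.
Crossovers in the w–j interval produce the single-crossover classes + + + and w j d (49 + 43 = 92) plus the double crossovers (20).
RF(w–j) = (92 + 20) / 800 = 112/800 = 0.1400 → 14.0 centimorgans.

14.0 centimorgans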